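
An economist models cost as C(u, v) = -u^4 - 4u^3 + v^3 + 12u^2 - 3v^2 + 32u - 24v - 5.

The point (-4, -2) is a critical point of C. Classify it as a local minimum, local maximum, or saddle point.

local maximum

The mixed partial ∂²C/∂u∂v is 0, so the Hessian at any point is diag(C_uu, C_vv) = diag(12(-u^2 - 2u + 2), 6(v - 1)).
At (-4, -2): H = diag(-72, -18).
Both eigenvalues are negative, so H is negative definite: a local maximum.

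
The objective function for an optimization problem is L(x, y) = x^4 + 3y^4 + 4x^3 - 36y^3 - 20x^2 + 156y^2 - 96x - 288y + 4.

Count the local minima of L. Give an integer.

L separates as a function of x plus a function of y, so ∇L=0 decouples.
∂L/∂x = 4(x - 3)(x + 2)(x + 4) = 0 at x ∈ {-4, -2, 3}; ∂L/∂y = 12(y - 4)(y - 3)(y - 2) = 0 at y ∈ {2, 3, 4}.
The Hessian is diagonal: diag(L_xx, L_yy). Second derivatives: L_xx(-4)=56, L_xx(-2)=-40, L_xx(3)=140; L_yy(2)=24, L_yy(3)=-12, L_yy(4)=24.
Local minima occur where both diagonal entries positive: (-4, 2), (-4, 4), (3, 2), (3, 4). Count: 4.

4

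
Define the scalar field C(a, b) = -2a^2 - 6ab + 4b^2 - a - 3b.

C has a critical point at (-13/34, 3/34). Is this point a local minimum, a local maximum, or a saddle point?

saddle point

The Hessian of C is constant: H = [[-4, -6], [-6, 8]].
det(H) = (-4)·8 − (-6)² = -68.
Since det(H) < 0, H is indefinite and the critical point is a saddle point.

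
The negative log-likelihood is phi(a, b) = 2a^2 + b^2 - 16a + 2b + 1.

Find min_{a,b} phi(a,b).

-32

phi(a,b) separates as P(a) + Q(b) + 1, so its minimum is min P + min Q + 1.
P'(a) = 4a - 16 vanishes at a ∈ {4}; Q'(b) = 2b + 2 vanishes at b ∈ {-1}.
Local minima of P (where P''>0): P(4)=-32. Local minima of Q: Q(-1)=-1.
So the global minimum of phi is P(4) + Q(-1) + 1 = -32 − 1 + 1 = -32, attained at (4, -1).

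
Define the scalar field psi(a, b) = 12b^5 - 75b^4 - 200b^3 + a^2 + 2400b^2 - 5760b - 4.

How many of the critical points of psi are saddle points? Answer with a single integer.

psi separates as a function of a plus a function of b, so ∇psi=0 decouples.
∂psi/∂a = 2a = 0 at a ∈ {0}; ∂psi/∂b = 60(b - 4)(b - 3)(b - 2)(b + 4) = 0 at b ∈ {-4, 2, 3, 4}.
The Hessian is diagonal: diag(psi_aa, psi_bb). Second derivatives: psi_aa(0)=2; psi_bb(-4)=-20160, psi_bb(2)=720, psi_bb(3)=-420, psi_bb(4)=960.
Saddle points occur where the two diagonal entries have opposite signs: (0, -4), (0, 3). Count: 2.

2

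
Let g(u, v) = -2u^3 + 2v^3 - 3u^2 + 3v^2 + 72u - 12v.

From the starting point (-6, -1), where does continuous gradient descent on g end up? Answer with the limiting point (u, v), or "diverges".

(-4, 1)

g is separable, so gradient descent decouples: u follows -∂g/∂u, v follows -∂g/∂v.
∂g/∂u = -6(u - 3)(u + 4); at u=-6 this is -108, so u increases.
∂g/∂v = 6(v - 1)(v + 2); at v=-1 this is -12, so v increases.
u converges to its nearest critical value -4 (a local min of the u-part); v converges to 1. The iterate converges to (-4, 1).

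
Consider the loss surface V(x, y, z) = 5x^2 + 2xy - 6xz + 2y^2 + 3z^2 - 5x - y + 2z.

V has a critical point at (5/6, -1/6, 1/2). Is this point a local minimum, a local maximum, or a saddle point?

local minimum

The Hessian is constant: H = [[10, 2, -6], [2, 4, 0], [-6, 0, 6]].
Leading principal minors: Δ₁ = 10, Δ₂ = 36, Δ₃ = 72.
All leading minors are positive, so H is positive definite: a local minimum.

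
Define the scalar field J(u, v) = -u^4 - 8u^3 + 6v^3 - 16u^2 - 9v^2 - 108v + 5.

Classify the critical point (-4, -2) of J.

local maximum

The mixed partial ∂²J/∂u∂v is 0, so the Hessian at any point is diag(J_uu, J_vv) = diag(-4(3u^2 + 12u + 8), 18(2v - 1)).
At (-4, -2): H = diag(-32, -90).
Both eigenvalues are negative, so H is negative definite: a local maximum.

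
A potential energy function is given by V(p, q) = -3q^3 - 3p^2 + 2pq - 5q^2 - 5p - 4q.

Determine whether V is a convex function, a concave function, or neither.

neither

The term -3q^3 is cubic, so the Hessian is not constant.
∂²V/∂q² = -18q - 10, which takes both signs as q varies (negative for sufficiently large q). A diagonal entry of the Hessian changing sign means the Hessian is neither positive- nor negative-semidefinite on all of R^2.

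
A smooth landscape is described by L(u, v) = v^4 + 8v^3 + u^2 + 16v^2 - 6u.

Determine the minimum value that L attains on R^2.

L(u,v) separates as P(u) + Q(v), so its minimum is min P + min Q.
P'(u) = 2u - 6 vanishes at u ∈ {3}; Q'(v) = 4v(v + 2)(v + 4) vanishes at v ∈ {-4, -2, 0}.
Local minima of P (where P''>0): P(3)=-9. Local minima of Q: Q(-4)=0, Q(0)=0.
So the global minimum of L is P(3) + Q(-4) = -9 + 0 = -9, attained at (3, -4).

-9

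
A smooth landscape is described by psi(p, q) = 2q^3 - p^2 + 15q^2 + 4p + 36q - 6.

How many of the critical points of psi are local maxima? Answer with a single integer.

1

psi separates as a function of p plus a function of q, so ∇psi=0 decouples.
∂psi/∂p = -2(p - 2) = 0 at p ∈ {2}; ∂psi/∂q = 6(q + 2)(q + 3) = 0 at q ∈ {-3, -2}.
The Hessian is diagonal: diag(psi_pp, psi_qq). Second derivatives: psi_pp(2)=-2; psi_qq(-3)=-6, psi_qq(-2)=6.
Local maxima occur where both diagonal entries negative: (2, -3). Count: 1.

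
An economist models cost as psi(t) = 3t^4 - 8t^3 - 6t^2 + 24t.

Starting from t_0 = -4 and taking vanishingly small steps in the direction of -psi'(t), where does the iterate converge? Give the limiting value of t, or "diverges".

-1

psi'(t) = 12(t - 2)(t - 1)(t + 1), so psi'(-4) = -1080.
Gradient descent moves in the -psi' direction, i.e. t is increasing.
The nearest critical point in that direction is t = -1, where psi'' = 72 > 0 (a local minimum). The iterate converges there.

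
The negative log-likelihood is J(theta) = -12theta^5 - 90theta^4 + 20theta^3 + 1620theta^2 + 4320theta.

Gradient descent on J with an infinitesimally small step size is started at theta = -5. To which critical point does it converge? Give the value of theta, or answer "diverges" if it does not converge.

J'(theta) = -60(theta - 3)(theta + 2)(theta + 3)(theta + 4), so J'(-5) = -2880.
Gradient descent moves in the -J' direction, i.e. theta is increasing.
The nearest critical point in that direction is theta = -4, where J'' = 840 > 0 (a local minimum). The iterate converges there.

-4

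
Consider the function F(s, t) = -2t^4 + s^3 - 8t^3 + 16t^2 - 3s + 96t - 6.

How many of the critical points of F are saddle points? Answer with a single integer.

3

F separates as a function of s plus a function of t, so ∇F=0 decouples.
∂F/∂s = 3(s - 1)(s + 1) = 0 at s ∈ {-1, 1}; ∂F/∂t = -8(t - 2)(t + 2)(t + 3) = 0 at t ∈ {-3, -2, 2}.
The Hessian is diagonal: diag(F_ss, F_tt). Second derivatives: F_ss(-1)=-6, F_ss(1)=6; F_tt(-3)=-40, F_tt(-2)=32, F_tt(2)=-160.
Saddle points occur where the two diagonal entries have opposite signs: (-1, -2), (1, -3), (1, 2). Count: 3.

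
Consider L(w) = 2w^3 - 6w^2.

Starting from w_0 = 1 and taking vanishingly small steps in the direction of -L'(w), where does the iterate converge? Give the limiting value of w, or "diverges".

L'(w) = 6w(w - 2), so L'(1) = -6.
Gradient descent moves in the -L' direction, i.e. w is increasing.
The nearest critical point in that direction is w = 2, where L'' = 12 > 0 (a local minimum). The iterate converges there.

2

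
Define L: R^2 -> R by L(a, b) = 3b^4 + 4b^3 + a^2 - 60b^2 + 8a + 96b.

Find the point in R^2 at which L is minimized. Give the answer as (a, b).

L(a,b) separates as P(a) + Q(b), so its minimum is min P + min Q.
P'(a) = 2a + 8 vanishes at a ∈ {-4}; Q'(b) = 12(b - 2)(b - 1)(b + 4) vanishes at b ∈ {-4, 1, 2}.
Local minima of P (where P''>0): P(-4)=-16. Local minima of Q: Q(-4)=-832, Q(2)=32.
So the global minimum of L is P(-4) + Q(-4) = -16 − 832 = -848, attained at (-4, -4).

(-4, -4)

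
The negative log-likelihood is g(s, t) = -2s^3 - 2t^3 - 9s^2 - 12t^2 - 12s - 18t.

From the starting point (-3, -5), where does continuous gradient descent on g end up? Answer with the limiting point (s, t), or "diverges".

(-2, -3)

g is separable, so gradient descent decouples: s follows -∂g/∂s, t follows -∂g/∂t.
∂g/∂s = -6(s + 1)(s + 2); at s=-3 this is -12, so s increases.
∂g/∂t = -6(t + 1)(t + 3); at t=-5 this is -48, so t increases.
s converges to its nearest critical value -2 (a local min of the s-part); t converges to -3. The iterate converges to (-2, -3).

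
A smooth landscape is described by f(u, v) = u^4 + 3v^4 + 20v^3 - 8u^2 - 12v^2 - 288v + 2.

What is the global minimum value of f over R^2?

-430

f(u,v) separates as P(u) + Q(v) + 2, so its minimum is min P + min Q + 2.
P'(u) = 4u(u - 2)(u + 2) vanishes at u ∈ {-2, 0, 2}; Q'(v) = 12(v - 2)(v + 3)(v + 4) vanishes at v ∈ {-4, -3, 2}.
Local minima of P (where P''>0): P(-2)=-16, P(2)=-16. Local minima of Q: Q(-4)=448, Q(2)=-416.
So the global minimum of f is P(-2) + Q(2) + 2 = -16 − 416 + 2 = -430, attained at (-2, 2).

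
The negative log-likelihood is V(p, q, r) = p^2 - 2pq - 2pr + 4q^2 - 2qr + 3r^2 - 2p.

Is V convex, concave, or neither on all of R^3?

V is quadratic, so its Hessian is the constant matrix H = [[2, -2, -2], [-2, 8, -2], [-2, -2, 6]].
Leading principal minors: 2, 12, 16.
All positive ⇒ H ≻ 0 ⇒ convex.

convex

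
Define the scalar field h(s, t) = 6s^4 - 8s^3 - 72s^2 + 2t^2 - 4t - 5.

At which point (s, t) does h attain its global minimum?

(3, 1)

h(s,t) separates as P(s) + Q(t) − 5, so its minimum is min P + min Q − 5.
P'(s) = 24s(s - 3)(s + 2) vanishes at s ∈ {-2, 0, 3}; Q'(t) = 4(t - 1) vanishes at t ∈ {1}.
Local minima of P (where P''>0): P(-2)=-128, P(3)=-378. Local minima of Q: Q(1)=-2.
So the global minimum of h is P(3) + Q(1) − 5 = -378 − 2 − 5 = -385, attained at (3, 1).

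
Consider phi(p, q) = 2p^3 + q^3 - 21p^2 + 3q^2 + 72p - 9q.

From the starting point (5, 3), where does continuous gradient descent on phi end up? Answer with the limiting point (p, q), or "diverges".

(4, 1)

phi is separable, so gradient descent decouples: p follows -∂phi/∂p, q follows -∂phi/∂q.
∂phi/∂p = 6(p - 4)(p - 3); at p=5 this is 12, so p decreases.
∂phi/∂q = 3(q - 1)(q + 3); at q=3 this is 36, so q decreases.
p converges to its nearest critical value 4 (a local min of the p-part); q converges to 1. The iterate converges to (4, 1).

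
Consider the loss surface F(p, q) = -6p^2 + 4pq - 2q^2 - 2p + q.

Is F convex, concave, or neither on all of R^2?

F is quadratic, so its Hessian is the constant matrix H = [[-12, 4], [4, -4]].
det(H) = 32, tr(H) = -16.
det(H) > 0 and tr(H) < 0, so H is negative definite everywhere: concave.

concave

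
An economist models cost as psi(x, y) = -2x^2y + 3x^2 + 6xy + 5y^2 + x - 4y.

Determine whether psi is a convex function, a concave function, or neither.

The term -2x^2y is cubic, so the Hessian is not constant.
∂²psi/∂x² = -4y + 6, which takes both signs as y varies (negative for sufficiently large y). A diagonal entry of the Hessian changing sign means the Hessian is neither positive- nor negative-semidefinite on all of R^2.

neither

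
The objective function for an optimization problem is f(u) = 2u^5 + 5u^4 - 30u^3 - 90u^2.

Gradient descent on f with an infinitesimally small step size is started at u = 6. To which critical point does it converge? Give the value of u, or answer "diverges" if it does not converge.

f'(u) = 10u(u - 3)(u + 2)(u + 3), so f'(6) = 12960.
Gradient descent moves in the -f' direction, i.e. u is decreasing.
The nearest critical point in that direction is u = 3, where f'' = 900 > 0 (a local minimum). The iterate converges there.

3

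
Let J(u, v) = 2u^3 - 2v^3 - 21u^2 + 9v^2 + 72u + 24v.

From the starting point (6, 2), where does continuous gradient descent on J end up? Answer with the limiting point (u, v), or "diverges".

J is separable, so gradient descent decouples: u follows -∂J/∂u, v follows -∂J/∂v.
∂J/∂u = 6(u - 4)(u - 3); at u=6 this is 36, so u decreases.
∂J/∂v = -6(v - 4)(v + 1); at v=2 this is 36, so v decreases.
u converges to its nearest critical value 4 (a local min of the u-part); v converges to -1. The iterate converges to (4, -1).

(4, -1)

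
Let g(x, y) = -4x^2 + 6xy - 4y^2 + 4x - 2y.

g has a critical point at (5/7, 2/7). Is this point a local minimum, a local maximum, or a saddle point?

The Hessian of g is constant: H = [[-8, 6], [6, -8]].
det(H) = (-8)·(-8) − 6² = 28.
det(H) > 0 and tr(H) = -16 < 0, so H is negative definite and the point is a local maximum.

local maximum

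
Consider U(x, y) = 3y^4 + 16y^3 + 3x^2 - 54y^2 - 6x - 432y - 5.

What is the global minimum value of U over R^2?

U(x,y) separates as P(x) + Q(y) − 5, so its minimum is min P + min Q − 5.
P'(x) = 6x - 6 vanishes at x ∈ {1}; Q'(y) = 12(y - 3)(y + 3)(y + 4) vanishes at y ∈ {-4, -3, 3}.
Local minima of P (where P''>0): P(1)=-3. Local minima of Q: Q(-4)=608, Q(3)=-1107.
So the global minimum of U is P(1) + Q(3) − 5 = -3 − 1107 − 5 = -1115, attained at (1, 3).

-1115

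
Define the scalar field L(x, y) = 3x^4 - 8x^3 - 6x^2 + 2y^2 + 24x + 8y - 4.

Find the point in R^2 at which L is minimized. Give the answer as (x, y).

(-1, -2)

L(x,y) separates as P(x) + Q(y) − 4, so its minimum is min P + min Q − 4.
P'(x) = 12(x - 2)(x - 1)(x + 1) vanishes at x ∈ {-1, 1, 2}; Q'(y) = 4y + 8 vanishes at y ∈ {-2}.
Local minima of P (where P''>0): P(-1)=-19, P(2)=8. Local minima of Q: Q(-2)=-8.
So the global minimum of L is P(-1) + Q(-2) − 4 = -19 − 8 − 4 = -31, attained at (-1, -2).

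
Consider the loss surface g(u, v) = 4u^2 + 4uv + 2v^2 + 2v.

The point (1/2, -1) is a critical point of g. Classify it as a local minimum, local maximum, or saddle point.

The Hessian of g is constant: H = [[8, 4], [4, 4]].
det(H) = 8·4 − 4² = 16.
det(H) > 0 and tr(H) = 12 > 0, so H is positive definite and the point is a local minimum.

local minimum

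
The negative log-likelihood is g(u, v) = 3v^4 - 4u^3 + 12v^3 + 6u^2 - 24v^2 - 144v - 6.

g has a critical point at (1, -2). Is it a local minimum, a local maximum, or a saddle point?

The mixed partial ∂²g/∂u∂v is 0, so the Hessian at any point is diag(g_uu, g_vv) = diag(12(-2u + 1), 12(3v^2 + 6v - 4)).
At (1, -2): H = diag(-12, -48).
Both eigenvalues are negative, so H is negative definite: a local maximum.

local maximum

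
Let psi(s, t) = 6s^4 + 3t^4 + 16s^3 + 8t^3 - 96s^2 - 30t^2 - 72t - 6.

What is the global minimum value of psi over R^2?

-1182

psi(s,t) separates as P(s) + Q(t) − 6, so its minimum is min P + min Q − 6.
P'(s) = 24s(s - 2)(s + 4) vanishes at s ∈ {-4, 0, 2}; Q'(t) = 12(t - 2)(t + 1)(t + 3) vanishes at t ∈ {-3, -1, 2}.
Local minima of P (where P''>0): P(-4)=-1024, P(2)=-160. Local minima of Q: Q(-3)=-27, Q(2)=-152.
So the global minimum of psi is P(-4) + Q(2) − 6 = -1024 − 152 − 6 = -1182, attained at (-4, 2).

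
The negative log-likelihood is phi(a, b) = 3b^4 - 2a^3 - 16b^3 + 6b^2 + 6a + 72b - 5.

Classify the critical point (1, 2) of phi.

The mixed partial ∂²phi/∂a∂b is 0, so the Hessian at any point is diag(phi_aa, phi_bb) = diag(-12a, 12(3b^2 - 8b + 1)).
At (1, 2): H = diag(-12, -36).
Both eigenvalues are negative, so H is negative definite: a local maximum.

local maximum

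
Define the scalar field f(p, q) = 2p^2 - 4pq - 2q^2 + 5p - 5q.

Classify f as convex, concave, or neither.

f is quadratic, so its Hessian is the constant matrix H = [[4, -4], [-4, -4]].
det(H) = -32, tr(H) = 0.
det(H) < 0, so H is indefinite: neither convex nor concave.

neither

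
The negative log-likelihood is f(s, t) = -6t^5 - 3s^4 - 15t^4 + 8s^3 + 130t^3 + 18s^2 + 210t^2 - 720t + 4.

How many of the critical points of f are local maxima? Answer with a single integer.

f separates as a function of s plus a function of t, so ∇f=0 decouples.
∂f/∂s = -12s(s - 3)(s + 1) = 0 at s ∈ {-1, 0, 3}; ∂f/∂t = -30(t - 3)(t - 1)(t + 2)(t + 4) = 0 at t ∈ {-4, -2, 1, 3}.
The Hessian is diagonal: diag(f_ss, f_tt). Second derivatives: f_ss(-1)=-48, f_ss(0)=36, f_ss(3)=-144; f_tt(-4)=2100, f_tt(-2)=-900, f_tt(1)=900, f_tt(3)=-2100.
Local maxima occur where both diagonal entries negative: (-1, -2), (-1, 3), (3, -2), (3, 3). Count: 4.

4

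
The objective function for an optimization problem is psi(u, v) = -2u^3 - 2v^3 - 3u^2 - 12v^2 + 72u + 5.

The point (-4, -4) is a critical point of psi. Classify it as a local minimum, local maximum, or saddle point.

The mixed partial ∂²psi/∂u∂v is 0, so the Hessian at any point is diag(psi_uu, psi_vv) = diag(-6(2u + 1), -12(v + 2)).
At (-4, -4): H = diag(42, 24).
Both eigenvalues are positive, so H is positive definite: a local minimum.

local minimum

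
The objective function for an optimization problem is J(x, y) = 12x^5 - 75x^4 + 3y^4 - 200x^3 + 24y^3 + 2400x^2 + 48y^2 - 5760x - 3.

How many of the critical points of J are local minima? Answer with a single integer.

4

J separates as a function of x plus a function of y, so ∇J=0 decouples.
∂J/∂x = 60(x - 4)(x - 3)(x - 2)(x + 4) = 0 at x ∈ {-4, 2, 3, 4}; ∂J/∂y = 12y(y + 2)(y + 4) = 0 at y ∈ {-4, -2, 0}.
The Hessian is diagonal: diag(J_xx, J_yy). Second derivatives: J_xx(-4)=-20160, J_xx(2)=720, J_xx(3)=-420, J_xx(4)=960; J_yy(-4)=96, J_yy(-2)=-48, J_yy(0)=96.
Local minima occur where both diagonal entries positive: (2, -4), (2, 0), (4, -4), (4, 0). Count: 4.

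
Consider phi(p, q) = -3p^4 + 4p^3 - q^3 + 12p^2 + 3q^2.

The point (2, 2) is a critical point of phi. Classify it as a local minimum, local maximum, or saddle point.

The mixed partial ∂²phi/∂p∂q is 0, so the Hessian at any point is diag(phi_pp, phi_qq) = diag(12(-3p^2 + 2p + 2), 6(-q + 1)).
At (2, 2): H = diag(-72, -6).
Both eigenvalues are negative, so H is negative definite: a local maximum.

local maximum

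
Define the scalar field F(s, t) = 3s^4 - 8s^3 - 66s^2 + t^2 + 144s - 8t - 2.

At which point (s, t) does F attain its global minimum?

(-3, 4)

F(s,t) separates as P(s) + Q(t) − 2, so its minimum is min P + min Q − 2.
P'(s) = 12(s - 4)(s - 1)(s + 3) vanishes at s ∈ {-3, 1, 4}; Q'(t) = 2(t - 4) vanishes at t ∈ {4}.
Local minima of P (where P''>0): P(-3)=-567, P(4)=-224. Local minima of Q: Q(4)=-16.
So the global minimum of F is P(-3) + Q(4) − 2 = -567 − 16 − 2 = -585, attained at (-3, 4).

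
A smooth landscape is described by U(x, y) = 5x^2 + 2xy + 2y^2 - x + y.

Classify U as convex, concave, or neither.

U is quadratic, so its Hessian is the constant matrix H = [[10, 2], [2, 4]].
det(H) = 36, tr(H) = 14.
det(H) > 0 and tr(H) > 0, so H is positive definite everywhere: convex.

convex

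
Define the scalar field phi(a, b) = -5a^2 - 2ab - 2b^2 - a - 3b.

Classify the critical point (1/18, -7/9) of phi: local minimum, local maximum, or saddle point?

local maximum

The Hessian of phi is constant: H = [[-10, -2], [-2, -4]].
det(H) = (-10)·(-4) − (-2)² = 36.
det(H) > 0 and tr(H) = -14 < 0, so H is negative definite and the point is a local maximum.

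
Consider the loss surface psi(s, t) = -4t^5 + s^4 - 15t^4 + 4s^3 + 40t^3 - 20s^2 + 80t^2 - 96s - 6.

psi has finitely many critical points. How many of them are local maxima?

2

psi separates as a function of s plus a function of t, so ∇psi=0 decouples.
∂psi/∂s = 4(s - 3)(s + 2)(s + 4) = 0 at s ∈ {-4, -2, 3}; ∂psi/∂t = -20t(t - 2)(t + 1)(t + 4) = 0 at t ∈ {-4, -1, 0, 2}.
The Hessian is diagonal: diag(psi_ss, psi_tt). Second derivatives: psi_ss(-4)=56, psi_ss(-2)=-40, psi_ss(3)=140; psi_tt(-4)=1440, psi_tt(-1)=-180, psi_tt(0)=160, psi_tt(2)=-720.
Local maxima occur where both diagonal entries negative: (-2, -1), (-2, 2). Count: 2.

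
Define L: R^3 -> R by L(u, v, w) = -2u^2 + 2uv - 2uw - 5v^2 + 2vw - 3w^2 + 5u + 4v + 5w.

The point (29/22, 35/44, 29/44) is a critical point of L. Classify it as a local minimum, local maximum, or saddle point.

The Hessian is constant: H = [[-4, 2, -2], [2, -10, 2], [-2, 2, -6]].
Leading principal minors: Δ₁ = -4, Δ₂ = 36, Δ₃ = -176.
The minors alternate sign starting negative (−, +, −), so H is negative definite: a local maximum.

local maximum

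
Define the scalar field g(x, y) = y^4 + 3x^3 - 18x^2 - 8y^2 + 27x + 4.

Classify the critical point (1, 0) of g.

local maximum

The mixed partial ∂²g/∂x∂y is 0, so the Hessian at any point is diag(g_xx, g_yy) = diag(18(x - 2), 4(3y^2 - 4)).
At (1, 0): H = diag(-18, -16).
Both eigenvalues are negative, so H is negative definite: a local maximum.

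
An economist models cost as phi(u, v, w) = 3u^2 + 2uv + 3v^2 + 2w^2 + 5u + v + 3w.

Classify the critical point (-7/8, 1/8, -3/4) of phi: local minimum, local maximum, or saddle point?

local minimum

The Hessian is constant: H = [[6, 2, 0], [2, 6, 0], [0, 0, 4]].
Leading principal minors: Δ₁ = 6, Δ₂ = 32, Δ₃ = 128.
All leading minors are positive, so H is positive definite: a local minimum.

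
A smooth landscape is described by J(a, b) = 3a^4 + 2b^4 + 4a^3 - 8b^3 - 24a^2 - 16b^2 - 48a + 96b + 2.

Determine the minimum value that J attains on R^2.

J(a,b) separates as P(a) + Q(b) + 2, so its minimum is min P + min Q + 2.
P'(a) = 12(a - 2)(a + 1)(a + 2) vanishes at a ∈ {-2, -1, 2}; Q'(b) = 8(b - 3)(b - 2)(b + 2) vanishes at b ∈ {-2, 2, 3}.
Local minima of P (where P''>0): P(-2)=16, P(2)=-112. Local minima of Q: Q(-2)=-160, Q(3)=90.
So the global minimum of J is P(2) + Q(-2) + 2 = -112 − 160 + 2 = -270, attained at (2, -2).

-270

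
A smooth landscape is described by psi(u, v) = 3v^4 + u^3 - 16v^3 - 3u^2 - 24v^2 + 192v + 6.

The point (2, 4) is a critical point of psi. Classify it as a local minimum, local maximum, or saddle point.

The mixed partial ∂²psi/∂u∂v is 0, so the Hessian at any point is diag(psi_uu, psi_vv) = diag(6(u - 1), 12(3v^2 - 8v - 4)).
At (2, 4): H = diag(6, 144).
Both eigenvalues are positive, so H is positive definite: a local minimum.

local minimum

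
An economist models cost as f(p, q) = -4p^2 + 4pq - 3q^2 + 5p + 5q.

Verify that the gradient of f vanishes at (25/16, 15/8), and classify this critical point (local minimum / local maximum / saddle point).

local maximum

∇f = (-8p + 4q + 5, 4p - 6q + 5); substituting (25/16, 15/8) gives ∇f = (0, 0), so (25/16, 15/8) is indeed a critical point.
The Hessian of f is constant: H = [[-8, 4], [4, -6]].
det(H) = (-8)·(-6) − 4² = 32.
det(H) > 0 and tr(H) = -14 < 0, so H is negative definite and the point is a local maximum.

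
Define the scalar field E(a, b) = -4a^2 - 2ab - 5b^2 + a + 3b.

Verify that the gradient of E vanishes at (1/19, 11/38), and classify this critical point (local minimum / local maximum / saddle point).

local maximum

∇E = (-8a - 2b + 1, -2a - 10b + 3); substituting (1/19, 11/38) gives ∇E = (0, 0), so (1/19, 11/38) is indeed a critical point.
The Hessian of E is constant: H = [[-8, -2], [-2, -10]].
det(H) = (-8)·(-10) − (-2)² = 76.
det(H) > 0 and tr(H) = -18 < 0, so H is negative definite and the point is a local maximum.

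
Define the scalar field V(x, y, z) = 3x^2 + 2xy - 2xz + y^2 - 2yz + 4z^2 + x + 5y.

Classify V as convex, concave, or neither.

convex

V is quadratic, so its Hessian is the constant matrix H = [[6, 2, -2], [2, 2, -2], [-2, -2, 8]].
Leading principal minors: 6, 8, 48.
All positive ⇒ H ≻ 0 ⇒ convex.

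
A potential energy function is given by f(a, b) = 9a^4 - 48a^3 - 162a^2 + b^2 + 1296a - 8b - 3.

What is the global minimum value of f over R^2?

f(a,b) separates as P(a) + Q(b) − 3, so its minimum is min P + min Q − 3.
P'(a) = 36(a - 4)(a - 3)(a + 3) vanishes at a ∈ {-3, 3, 4}; Q'(b) = 2b - 8 vanishes at b ∈ {4}.
Local minima of P (where P''>0): P(-3)=-3321, P(4)=1824. Local minima of Q: Q(4)=-16.
So the global minimum of f is P(-3) + Q(4) − 3 = -3321 − 16 − 3 = -3340, attained at (-3, 4).

-3340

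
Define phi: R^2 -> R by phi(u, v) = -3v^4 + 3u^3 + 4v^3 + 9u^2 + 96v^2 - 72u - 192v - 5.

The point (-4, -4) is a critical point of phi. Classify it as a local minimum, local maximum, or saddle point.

local maximum

The mixed partial ∂²phi/∂u∂v is 0, so the Hessian at any point is diag(phi_uu, phi_vv) = diag(18(u + 1), 12(-3v^2 + 2v + 16)).
At (-4, -4): H = diag(-54, -480).
Both eigenvalues are negative, so H is negative definite: a local maximum.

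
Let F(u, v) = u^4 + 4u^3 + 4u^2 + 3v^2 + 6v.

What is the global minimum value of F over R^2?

-3

F(u,v) separates as P(u) + Q(v), so its minimum is min P + min Q.
P'(u) = 4u(u + 1)(u + 2) vanishes at u ∈ {-2, -1, 0}; Q'(v) = 6v + 6 vanishes at v ∈ {-1}.
Local minima of P (where P''>0): P(-2)=0, P(0)=0. Local minima of Q: Q(-1)=-3.
So the global minimum of F is P(-2) + Q(-1) = 0 − 3 = -3, attained at (-2, -1).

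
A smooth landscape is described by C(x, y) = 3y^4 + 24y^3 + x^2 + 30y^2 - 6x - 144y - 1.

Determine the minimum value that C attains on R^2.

C(x,y) separates as P(x) + Q(y) − 1, so its minimum is min P + min Q − 1.
P'(x) = 2x - 6 vanishes at x ∈ {3}; Q'(y) = 12(y - 1)(y + 3)(y + 4) vanishes at y ∈ {-4, -3, 1}.
Local minima of P (where P''>0): P(3)=-9. Local minima of Q: Q(-4)=288, Q(1)=-87.
So the global minimum of C is P(3) + Q(1) − 1 = -9 − 87 − 1 = -97, attained at (3, 1).

-97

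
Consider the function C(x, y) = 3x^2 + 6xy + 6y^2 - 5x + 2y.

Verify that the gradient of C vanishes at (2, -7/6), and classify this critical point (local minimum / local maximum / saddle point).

∇C = (6x + 6y - 5, 6x + 12y + 2); substituting (2, -7/6) gives ∇C = (0, 0), so (2, -7/6) is indeed a critical point.
The Hessian of C is constant: H = [[6, 6], [6, 12]].
det(H) = 6·12 − 6² = 36.
det(H) > 0 and tr(H) = 18 > 0, so H is positive definite and the point is a local minimum.

local minimum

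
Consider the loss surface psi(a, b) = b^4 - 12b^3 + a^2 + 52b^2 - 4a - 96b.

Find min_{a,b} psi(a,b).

psi(a,b) separates as P(a) + Q(b), so its minimum is min P + min Q.
P'(a) = 2a - 4 vanishes at a ∈ {2}; Q'(b) = 4(b - 4)(b - 3)(b - 2) vanishes at b ∈ {2, 3, 4}.
Local minima of P (where P''>0): P(2)=-4. Local minima of Q: Q(2)=-64, Q(4)=-64.
So the global minimum of psi is P(2) + Q(2) = -4 − 64 = -68, attained at (2, 2).

-68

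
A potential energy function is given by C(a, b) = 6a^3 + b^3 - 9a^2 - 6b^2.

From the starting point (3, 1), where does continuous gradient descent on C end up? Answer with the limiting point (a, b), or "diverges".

(1, 4)

C is separable, so gradient descent decouples: a follows -∂C/∂a, b follows -∂C/∂b.
∂C/∂a = 18a(a - 1); at a=3 this is 108, so a decreases.
∂C/∂b = 3b(b - 4); at b=1 this is -9, so b increases.
a converges to its nearest critical value 1 (a local min of the a-part); b converges to 4. The iterate converges to (1, 4).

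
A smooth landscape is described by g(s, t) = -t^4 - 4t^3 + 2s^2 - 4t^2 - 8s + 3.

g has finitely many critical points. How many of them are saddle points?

2

g separates as a function of s plus a function of t, so ∇g=0 decouples.
∂g/∂s = 4(s - 2) = 0 at s ∈ {2}; ∂g/∂t = -4t(t + 1)(t + 2) = 0 at t ∈ {-2, -1, 0}.
The Hessian is diagonal: diag(g_ss, g_tt). Second derivatives: g_ss(2)=4; g_tt(-2)=-8, g_tt(-1)=4, g_tt(0)=-8.
Saddle points occur where the two diagonal entries have opposite signs: (2, -2), (2, 0). Count: 2.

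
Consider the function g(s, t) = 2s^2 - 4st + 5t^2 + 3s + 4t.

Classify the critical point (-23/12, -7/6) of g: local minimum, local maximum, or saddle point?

local minimum

The Hessian of g is constant: H = [[4, -4], [-4, 10]].
det(H) = 4·10 − (-4)² = 24.
det(H) > 0 and tr(H) = 14 > 0, so H is positive definite and the point is a local minimum.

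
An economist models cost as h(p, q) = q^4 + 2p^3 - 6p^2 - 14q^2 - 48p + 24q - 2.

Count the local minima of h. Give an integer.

2

h separates as a function of p plus a function of q, so ∇h=0 decouples.
∂h/∂p = 6(p - 4)(p + 2) = 0 at p ∈ {-2, 4}; ∂h/∂q = 4(q - 2)(q - 1)(q + 3) = 0 at q ∈ {-3, 1, 2}.
The Hessian is diagonal: diag(h_pp, h_qq). Second derivatives: h_pp(-2)=-36, h_pp(4)=36; h_qq(-3)=80, h_qq(1)=-16, h_qq(2)=20.
Local minima occur where both diagonal entries positive: (4, -3), (4, 2). Count: 2.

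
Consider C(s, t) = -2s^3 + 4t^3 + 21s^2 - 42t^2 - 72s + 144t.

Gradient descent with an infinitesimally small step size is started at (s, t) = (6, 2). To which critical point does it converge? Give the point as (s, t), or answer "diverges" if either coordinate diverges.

diverges

C is separable, so gradient descent decouples: s follows -∂C/∂s, t follows -∂C/∂t.
∂C/∂s = -6(s - 4)(s - 3); at s=6 this is -36, so s increases.
∂C/∂t = 12(t - 4)(t - 3); at t=2 this is 24, so t decreases.
The s-coordinate has no critical point in that direction and runs off to infinity.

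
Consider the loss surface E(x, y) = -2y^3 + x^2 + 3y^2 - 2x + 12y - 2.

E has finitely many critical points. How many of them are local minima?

1

E separates as a function of x plus a function of y, so ∇E=0 decouples.
∂E/∂x = 2(x - 1) = 0 at x ∈ {1}; ∂E/∂y = -6(y - 2)(y + 1) = 0 at y ∈ {-1, 2}.
The Hessian is diagonal: diag(E_xx, E_yy). Second derivatives: E_xx(1)=2; E_yy(-1)=18, E_yy(2)=-18.
Local minima occur where both diagonal entries positive: (1, -1). Count: 1.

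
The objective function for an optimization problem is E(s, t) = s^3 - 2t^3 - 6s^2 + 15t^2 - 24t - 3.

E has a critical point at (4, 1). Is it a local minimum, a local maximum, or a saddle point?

local minimum

The mixed partial ∂²E/∂s∂t is 0, so the Hessian at any point is diag(E_ss, E_tt) = diag(6(s - 2), 6(-2t + 5)).
At (4, 1): H = diag(12, 18).
Both eigenvalues are positive, so H is positive definite: a local minimum.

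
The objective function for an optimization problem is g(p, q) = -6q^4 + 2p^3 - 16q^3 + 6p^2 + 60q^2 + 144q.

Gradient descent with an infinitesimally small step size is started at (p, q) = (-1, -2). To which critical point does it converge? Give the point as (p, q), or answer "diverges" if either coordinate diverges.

g is separable, so gradient descent decouples: p follows -∂g/∂p, q follows -∂g/∂q.
∂g/∂p = 6p(p + 2); at p=-1 this is -6, so p increases.
∂g/∂q = -24(q - 2)(q + 1)(q + 3); at q=-2 this is -96, so q increases.
p converges to its nearest critical value 0 (a local min of the p-part); q converges to -1. The iterate converges to (0, -1).

(0, -1)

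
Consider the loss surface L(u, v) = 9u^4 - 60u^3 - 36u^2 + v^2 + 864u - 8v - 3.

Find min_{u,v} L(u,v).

L(u,v) separates as P(u) + Q(v) − 3, so its minimum is min P + min Q − 3.
P'(u) = 36(u - 4)(u - 3)(u + 2) vanishes at u ∈ {-2, 3, 4}; Q'(v) = 2v - 8 vanishes at v ∈ {4}.
Local minima of P (where P''>0): P(-2)=-1248, P(4)=1344. Local minima of Q: Q(4)=-16.
So the global minimum of L is P(-2) + Q(4) − 3 = -1248 − 16 − 3 = -1267, attained at (-2, 4).

-1267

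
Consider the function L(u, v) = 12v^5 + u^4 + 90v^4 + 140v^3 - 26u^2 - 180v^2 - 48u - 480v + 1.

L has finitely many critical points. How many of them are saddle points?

L separates as a function of u plus a function of v, so ∇L=0 decouples.
∂L/∂u = 4(u - 4)(u + 1)(u + 3) = 0 at u ∈ {-3, -1, 4}; ∂L/∂v = 60(v - 1)(v + 1)(v + 2)(v + 4) = 0 at v ∈ {-4, -2, -1, 1}.
The Hessian is diagonal: diag(L_uu, L_vv). Second derivatives: L_uu(-3)=56, L_uu(-1)=-40, L_uu(4)=140; L_vv(-4)=-1800, L_vv(-2)=360, L_vv(-1)=-360, L_vv(1)=1800.
Saddle points occur where the two diagonal entries have opposite signs: (-3, -4), (-3, -1), (-1, -2), (-1, 1), (4, -4), (4, -1). Count: 6.

6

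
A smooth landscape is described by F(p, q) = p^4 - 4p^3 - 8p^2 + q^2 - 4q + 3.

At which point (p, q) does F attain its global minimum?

(4, 2)

F(p,q) separates as A(p) + B(q) + 3, so its minimum is min A + min B + 3.
A'(p) = 4p(p - 4)(p + 1) vanishes at p ∈ {-1, 0, 4}; B'(q) = 2q - 4 vanishes at q ∈ {2}.
Local minima of A (where A''>0): A(-1)=-3, A(4)=-128. Local minima of B: B(2)=-4.
So the global minimum of F is A(4) + B(2) + 3 = -128 − 4 + 3 = -129, attained at (4, 2).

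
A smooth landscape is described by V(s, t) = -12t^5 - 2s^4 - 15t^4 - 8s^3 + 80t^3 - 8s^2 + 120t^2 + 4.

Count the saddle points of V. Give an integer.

6

V separates as a function of s plus a function of t, so ∇V=0 decouples.
∂V/∂s = -8s(s + 1)(s + 2) = 0 at s ∈ {-2, -1, 0}; ∂V/∂t = -60t(t - 2)(t + 1)(t + 2) = 0 at t ∈ {-2, -1, 0, 2}.
The Hessian is diagonal: diag(V_ss, V_tt). Second derivatives: V_ss(-2)=-16, V_ss(-1)=8, V_ss(0)=-16; V_tt(-2)=480, V_tt(-1)=-180, V_tt(0)=240, V_tt(2)=-1440.
Saddle points occur where the two diagonal entries have opposite signs: (-2, -2), (-2, 0), (-1, -1), (-1, 2), (0, -2), (0, 0). Count: 6.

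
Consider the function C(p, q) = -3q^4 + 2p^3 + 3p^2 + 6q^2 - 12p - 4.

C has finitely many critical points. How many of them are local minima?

C separates as a function of p plus a function of q, so ∇C=0 decouples.
∂C/∂p = 6(p - 1)(p + 2) = 0 at p ∈ {-2, 1}; ∂C/∂q = -12q(q - 1)(q + 1) = 0 at q ∈ {-1, 0, 1}.
The Hessian is diagonal: diag(C_pp, C_qq). Second derivatives: C_pp(-2)=-18, C_pp(1)=18; C_qq(-1)=-24, C_qq(0)=12, C_qq(1)=-24.
Local minima occur where both diagonal entries positive: (1, 0). Count: 1.

1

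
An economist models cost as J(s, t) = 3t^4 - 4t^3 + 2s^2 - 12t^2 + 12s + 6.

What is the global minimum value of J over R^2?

-44

J(s,t) separates as P(s) + Q(t) + 6, so its minimum is min P + min Q + 6.
P'(s) = 4s + 12 vanishes at s ∈ {-3}; Q'(t) = 12t(t - 2)(t + 1) vanishes at t ∈ {-1, 0, 2}.
Local minima of P (where P''>0): P(-3)=-18. Local minima of Q: Q(-1)=-5, Q(2)=-32.
So the global minimum of J is P(-3) + Q(2) + 6 = -18 − 32 + 6 = -44, attained at (-3, 2).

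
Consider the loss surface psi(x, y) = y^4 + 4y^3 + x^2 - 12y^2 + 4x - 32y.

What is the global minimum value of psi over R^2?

-68

psi(x,y) separates as P(x) + Q(y), so its minimum is min P + min Q.
P'(x) = 2x + 4 vanishes at x ∈ {-2}; Q'(y) = 4(y - 2)(y + 1)(y + 4) vanishes at y ∈ {-4, -1, 2}.
Local minima of P (where P''>0): P(-2)=-4. Local minima of Q: Q(-4)=-64, Q(2)=-64.
So the global minimum of psi is P(-2) + Q(-4) = -4 − 64 = -68, attained at (-2, -4).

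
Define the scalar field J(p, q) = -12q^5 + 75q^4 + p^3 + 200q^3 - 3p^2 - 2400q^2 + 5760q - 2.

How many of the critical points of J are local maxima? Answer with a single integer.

J separates as a function of p plus a function of q, so ∇J=0 decouples.
∂J/∂p = 3p(p - 2) = 0 at p ∈ {0, 2}; ∂J/∂q = -60(q - 4)(q - 3)(q - 2)(q + 4) = 0 at q ∈ {-4, 2, 3, 4}.
The Hessian is diagonal: diag(J_pp, J_qq). Second derivatives: J_pp(0)=-6, J_pp(2)=6; J_qq(-4)=20160, J_qq(2)=-720, J_qq(3)=420, J_qq(4)=-960.
Local maxima occur where both diagonal entries negative: (0, 2), (0, 4). Count: 2.

2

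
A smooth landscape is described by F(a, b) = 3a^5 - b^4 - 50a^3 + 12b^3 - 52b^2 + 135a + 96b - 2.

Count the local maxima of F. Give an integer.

4

F separates as a function of a plus a function of b, so ∇F=0 decouples.
∂F/∂a = 15(a - 3)(a - 1)(a + 1)(a + 3) = 0 at a ∈ {-3, -1, 1, 3}; ∂F/∂b = -4(b - 4)(b - 3)(b - 2) = 0 at b ∈ {2, 3, 4}.
The Hessian is diagonal: diag(F_aa, F_bb). Second derivatives: F_aa(-3)=-720, F_aa(-1)=240, F_aa(1)=-240, F_aa(3)=720; F_bb(2)=-8, F_bb(3)=4, F_bb(4)=-8.
Local maxima occur where both diagonal entries negative: (-3, 2), (-3, 4), (1, 2), (1, 4). Count: 4.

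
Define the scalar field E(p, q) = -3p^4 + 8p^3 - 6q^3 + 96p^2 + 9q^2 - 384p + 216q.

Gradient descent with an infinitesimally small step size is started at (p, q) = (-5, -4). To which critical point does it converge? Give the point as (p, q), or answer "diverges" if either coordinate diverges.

E is separable, so gradient descent decouples: p follows -∂E/∂p, q follows -∂E/∂q.
∂E/∂p = -12(p - 4)(p - 2)(p + 4); at p=-5 this is 756, so p decreases.
∂E/∂q = -18(q - 4)(q + 3); at q=-4 this is -144, so q increases.
The p-coordinate has no critical point in that direction and runs off to infinity.

diverges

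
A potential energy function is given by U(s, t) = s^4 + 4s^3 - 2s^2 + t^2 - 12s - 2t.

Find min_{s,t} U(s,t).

-10

U(s,t) separates as P(s) + Q(t), so its minimum is min P + min Q.
P'(s) = 4(s - 1)(s + 1)(s + 3) vanishes at s ∈ {-3, -1, 1}; Q'(t) = 2(t - 1) vanishes at t ∈ {1}.
Local minima of P (where P''>0): P(-3)=-9, P(1)=-9. Local minima of Q: Q(1)=-1.
So the global minimum of U is P(-3) + Q(1) = -9 − 1 = -10, attained at (-3, 1).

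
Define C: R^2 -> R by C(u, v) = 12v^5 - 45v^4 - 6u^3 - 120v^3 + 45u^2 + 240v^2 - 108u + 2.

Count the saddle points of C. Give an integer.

4

C separates as a function of u plus a function of v, so ∇C=0 decouples.
∂C/∂u = -18(u - 3)(u - 2) = 0 at u ∈ {2, 3}; ∂C/∂v = 60v(v - 4)(v - 1)(v + 2) = 0 at v ∈ {-2, 0, 1, 4}.
The Hessian is diagonal: diag(C_uu, C_vv). Second derivatives: C_uu(2)=18, C_uu(3)=-18; C_vv(-2)=-2160, C_vv(0)=480, C_vv(1)=-540, C_vv(4)=4320.
Saddle points occur where the two diagonal entries have opposite signs: (2, -2), (2, 1), (3, 0), (3, 4). Count: 4.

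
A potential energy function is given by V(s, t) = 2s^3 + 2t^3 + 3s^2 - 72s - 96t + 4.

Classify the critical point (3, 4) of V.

local minimum

The mixed partial ∂²V/∂s∂t is 0, so the Hessian at any point is diag(V_ss, V_tt) = diag(6(2s + 1), 12t).
At (3, 4): H = diag(42, 48).
Both eigenvalues are positive, so H is positive definite: a local minimum.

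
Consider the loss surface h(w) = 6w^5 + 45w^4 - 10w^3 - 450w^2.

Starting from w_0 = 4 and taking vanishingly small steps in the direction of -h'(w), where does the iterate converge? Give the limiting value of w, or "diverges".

h'(w) = 30w(w - 2)(w + 3)(w + 5), so h'(4) = 15120.
Gradient descent moves in the -h' direction, i.e. w is decreasing.
The nearest critical point in that direction is w = 2, where h'' = 2100 > 0 (a local minimum). The iterate converges there.

2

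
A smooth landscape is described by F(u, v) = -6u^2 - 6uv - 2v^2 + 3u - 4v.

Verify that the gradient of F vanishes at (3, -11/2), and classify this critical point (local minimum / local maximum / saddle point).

local maximum

∇F = (-12u - 6v + 3, -6u - 4v - 4); substituting (3, -11/2) gives ∇F = (0, 0), so (3, -11/2) is indeed a critical point.
The Hessian of F is constant: H = [[-12, -6], [-6, -4]].
det(H) = (-12)·(-4) − (-6)² = 12.
det(H) > 0 and tr(H) = -16 < 0, so H is negative definite and the point is a local maximum.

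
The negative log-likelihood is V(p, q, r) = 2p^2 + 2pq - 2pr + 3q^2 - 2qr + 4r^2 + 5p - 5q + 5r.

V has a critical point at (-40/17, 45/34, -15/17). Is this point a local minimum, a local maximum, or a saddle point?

local minimum

The Hessian is constant: H = [[4, 2, -2], [2, 6, -2], [-2, -2, 8]].
Leading principal minors: Δ₁ = 4, Δ₂ = 20, Δ₃ = 136.
All leading minors are positive, so H is positive definite: a local minimum.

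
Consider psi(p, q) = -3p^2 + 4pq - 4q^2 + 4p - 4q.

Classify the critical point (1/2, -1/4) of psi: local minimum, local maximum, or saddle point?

local maximum

The Hessian of psi is constant: H = [[-6, 4], [4, -8]].
det(H) = (-6)·(-8) − 4² = 32.
det(H) > 0 and tr(H) = -14 < 0, so H is negative definite and the point is a local maximum.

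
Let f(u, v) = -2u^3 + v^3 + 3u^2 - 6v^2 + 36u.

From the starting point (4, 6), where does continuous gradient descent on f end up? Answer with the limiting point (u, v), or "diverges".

diverges

f is separable, so gradient descent decouples: u follows -∂f/∂u, v follows -∂f/∂v.
∂f/∂u = -6(u - 3)(u + 2); at u=4 this is -36, so u increases.
∂f/∂v = 3v(v - 4); at v=6 this is 36, so v decreases.
The u-coordinate has no critical point in that direction and runs off to infinity.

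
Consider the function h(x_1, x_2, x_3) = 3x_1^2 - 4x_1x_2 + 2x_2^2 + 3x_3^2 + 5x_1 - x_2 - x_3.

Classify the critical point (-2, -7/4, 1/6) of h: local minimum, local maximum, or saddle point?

The Hessian is constant: H = [[6, -4, 0], [-4, 4, 0], [0, 0, 6]].
Leading principal minors: Δ₁ = 6, Δ₂ = 8, Δ₃ = 48.
All leading minors are positive, so H is positive definite: a local minimum.

local minimum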